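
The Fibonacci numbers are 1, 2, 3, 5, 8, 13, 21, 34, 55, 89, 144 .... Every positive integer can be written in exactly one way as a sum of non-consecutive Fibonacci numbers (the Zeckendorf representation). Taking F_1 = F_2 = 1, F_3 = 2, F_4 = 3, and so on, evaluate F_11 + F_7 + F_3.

104

F_11 + F_7 + F_3 = 89 + 13 + 2 = 104.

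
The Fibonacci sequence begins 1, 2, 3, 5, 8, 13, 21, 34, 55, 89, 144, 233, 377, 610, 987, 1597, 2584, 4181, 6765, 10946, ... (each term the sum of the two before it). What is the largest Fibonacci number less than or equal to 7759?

6765

6765 ≤ 7759 < 10946, so the largest Fibonacci number not exceeding 7759 is 6765.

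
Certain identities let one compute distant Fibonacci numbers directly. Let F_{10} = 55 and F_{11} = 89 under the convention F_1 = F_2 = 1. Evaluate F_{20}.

By the doubling identity F_{2k} = F_k(2F_{k+1} − F_k): F_{20} = 55·(2·89 − 55) = 55·123 = 6765.

6765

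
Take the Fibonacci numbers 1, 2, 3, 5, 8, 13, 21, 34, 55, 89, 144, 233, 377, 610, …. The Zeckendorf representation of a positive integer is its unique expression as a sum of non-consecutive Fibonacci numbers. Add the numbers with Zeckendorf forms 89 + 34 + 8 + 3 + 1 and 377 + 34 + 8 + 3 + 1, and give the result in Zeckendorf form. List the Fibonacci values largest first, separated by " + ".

377 + 144 + 34 + 3

The two numbers are 135 and 423, so their sum is 558.
Greedy algorithm:
largest Fibonacci ≤ 558 is 377; 558 − 377 = 181
largest Fibonacci ≤ 181 is 144; 181 − 144 = 37
largest Fibonacci ≤ 37 is 34; 37 − 34 = 3
largest Fibonacci ≤ 3 is 3; 3 − 3 = 0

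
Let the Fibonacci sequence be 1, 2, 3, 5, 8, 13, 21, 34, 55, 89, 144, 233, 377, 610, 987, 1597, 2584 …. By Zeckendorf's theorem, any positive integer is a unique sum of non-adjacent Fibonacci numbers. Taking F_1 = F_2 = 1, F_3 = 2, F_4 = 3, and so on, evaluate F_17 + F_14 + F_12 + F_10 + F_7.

2186

F_17 + F_14 + F_12 + F_10 + F_7 = 1597 + 377 + 144 + 55 + 13 = 2186.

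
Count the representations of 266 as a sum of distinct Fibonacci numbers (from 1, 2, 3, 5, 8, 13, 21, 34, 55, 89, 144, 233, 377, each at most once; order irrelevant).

3

266 = 233+21+8+3+1 = 144+89+21+8+3+1 = 144+55+34+21+8+3+1 — 3 representations.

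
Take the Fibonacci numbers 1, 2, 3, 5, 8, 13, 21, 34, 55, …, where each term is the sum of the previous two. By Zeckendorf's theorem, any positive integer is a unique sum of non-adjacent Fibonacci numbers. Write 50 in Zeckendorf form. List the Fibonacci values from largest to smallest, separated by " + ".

34 + 13 + 3

Repeatedly subtract the largest Fibonacci number that fits:
50 − 34 = 16
16 − 13 = 3
3 − 3 = 0
So 50 = 34 + 13 + 3, with no two terms consecutive in the sequence.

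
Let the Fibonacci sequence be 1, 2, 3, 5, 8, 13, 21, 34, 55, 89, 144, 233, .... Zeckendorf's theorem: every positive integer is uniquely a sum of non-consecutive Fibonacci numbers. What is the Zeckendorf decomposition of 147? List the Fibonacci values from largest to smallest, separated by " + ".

144 ≤ 147 < 233, so take 144; remainder 3
3 ≤ 3 < 5, so take 3; remainder 0
So 147 = 144 + 3, with no two terms consecutive in the sequence.

144 + 3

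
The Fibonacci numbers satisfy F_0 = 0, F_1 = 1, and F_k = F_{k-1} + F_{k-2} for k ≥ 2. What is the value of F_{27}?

Iterating the recurrence up to F_{23} = 28657 and F_{22} = 17711:
F_{24} = F_{23} + F_{22} = 28657 + 17711 = 46368
F_{25} = F_{24} + F_{23} = 46368 + 28657 = 75025
F_{26} = F_{25} + F_{24} = 75025 + 46368 = 121393
F_{27} = F_{26} + F_{25} = 121393 + 75025 = 196418

196418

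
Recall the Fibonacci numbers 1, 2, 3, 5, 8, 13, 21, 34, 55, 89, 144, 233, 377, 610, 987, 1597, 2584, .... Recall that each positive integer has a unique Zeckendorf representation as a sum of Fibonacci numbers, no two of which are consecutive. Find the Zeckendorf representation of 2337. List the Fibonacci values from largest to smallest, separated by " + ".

1597 + 610 + 89 + 34 + 5 + 2

Greedy algorithm:
largest Fibonacci ≤ 2337 is 1597; 2337 − 1597 = 740
largest Fibonacci ≤ 740 is 610; 740 − 610 = 130
largest Fibonacci ≤ 130 is 89; 130 − 89 = 41
largest Fibonacci ≤ 41 is 34; 41 − 34 = 7
largest Fibonacci ≤ 7 is 5; 7 − 5 = 2
largest Fibonacci ≤ 2 is 2; 2 − 2 = 0
So 2337 = 1597 + 610 + 89 + 34 + 5 + 2, with no two terms consecutive in the sequence.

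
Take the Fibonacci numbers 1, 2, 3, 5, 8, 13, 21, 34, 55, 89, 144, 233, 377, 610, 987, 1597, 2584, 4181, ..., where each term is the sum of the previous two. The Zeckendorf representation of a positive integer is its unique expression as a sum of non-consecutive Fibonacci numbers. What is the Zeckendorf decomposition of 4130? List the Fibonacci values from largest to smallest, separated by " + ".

subtract 2584 from 4130: 1546 remains
subtract 987 from 1546: 559 remains
subtract 377 from 559: 182 remains
subtract 144 from 182: 38 remains
subtract 34 from 38: 4 remains
subtract 3 from 4: 1 remains
subtract 1 from 1: 0 remains
So 4130 = 2584 + 987 + 377 + 144 + 34 + 3 + 1, with no two terms consecutive in the sequence.

2584 + 987 + 377 + 144 + 34 + 3 + 1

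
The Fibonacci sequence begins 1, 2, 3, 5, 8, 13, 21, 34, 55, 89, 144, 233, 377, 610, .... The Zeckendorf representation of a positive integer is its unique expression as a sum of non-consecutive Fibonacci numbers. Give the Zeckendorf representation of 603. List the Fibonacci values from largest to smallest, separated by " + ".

377 + 144 + 55 + 21 + 5 + 1

Greedily peel off the largest Fibonacci term at each step:
largest Fibonacci ≤ 603 is 377; 603 − 377 = 226
largest Fibonacci ≤ 226 is 144; 226 − 144 = 82
largest Fibonacci ≤ 82 is 55; 82 − 55 = 27
largest Fibonacci ≤ 27 is 21; 27 − 21 = 6
largest Fibonacci ≤ 6 is 5; 6 − 5 = 1
largest Fibonacci ≤ 1 is 1; 1 − 1 = 0
So 603 = 377 + 144 + 55 + 21 + 5 + 1, with no two terms consecutive in the sequence.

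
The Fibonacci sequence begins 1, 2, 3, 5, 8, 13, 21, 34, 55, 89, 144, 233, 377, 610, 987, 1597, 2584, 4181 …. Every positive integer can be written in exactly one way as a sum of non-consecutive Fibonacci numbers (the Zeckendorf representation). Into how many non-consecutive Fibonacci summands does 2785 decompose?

4

2785 − 2584 = 201
201 − 144 = 57
57 − 55 = 2
2 − 2 = 0
2785 = 2584 + 144 + 55 + 2, which has 4 terms.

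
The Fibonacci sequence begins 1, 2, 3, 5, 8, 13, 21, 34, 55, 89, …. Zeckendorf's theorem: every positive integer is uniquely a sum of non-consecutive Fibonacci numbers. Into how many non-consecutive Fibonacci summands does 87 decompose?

4

87: greatest Fibonacci not exceeding it is 55, leaving 32
32: greatest Fibonacci not exceeding it is 21, leaving 11
11: greatest Fibonacci not exceeding it is 8, leaving 3
3: greatest Fibonacci not exceeding it is 3, leaving 0
87 = 55 + 21 + 8 + 3, which has 4 terms.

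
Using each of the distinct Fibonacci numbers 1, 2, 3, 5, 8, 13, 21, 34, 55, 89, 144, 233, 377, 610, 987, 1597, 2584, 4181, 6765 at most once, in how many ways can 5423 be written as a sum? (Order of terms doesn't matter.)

Each representation comes from the Zeckendorf form by replacing some F_k with F_{k−1} + F_{k−2} where possible.
5423 = 4181+987+233+21+1 = 4181+987+233+13+8+1 = 4181+987+144+89+21+1 = … (33 more), for 36 in all.

36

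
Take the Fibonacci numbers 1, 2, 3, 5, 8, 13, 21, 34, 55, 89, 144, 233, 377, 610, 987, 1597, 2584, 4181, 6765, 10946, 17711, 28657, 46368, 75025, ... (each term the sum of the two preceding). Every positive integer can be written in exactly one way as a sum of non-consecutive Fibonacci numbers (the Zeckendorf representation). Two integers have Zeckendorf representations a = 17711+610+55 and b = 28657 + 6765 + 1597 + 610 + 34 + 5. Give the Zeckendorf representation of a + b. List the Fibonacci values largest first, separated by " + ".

The two numbers are 18376 and 37668, so their sum is 56044.
56044: greatest Fibonacci not exceeding it is 46368, leaving 9676
9676: greatest Fibonacci not exceeding it is 6765, leaving 2911
2911: greatest Fibonacci not exceeding it is 2584, leaving 327
327: greatest Fibonacci not exceeding it is 233, leaving 94
94: greatest Fibonacci not exceeding it is 89, leaving 5
5: greatest Fibonacci not exceeding it is 5, leaving 0

46368 + 6765 + 2584 + 233 + 89 + 5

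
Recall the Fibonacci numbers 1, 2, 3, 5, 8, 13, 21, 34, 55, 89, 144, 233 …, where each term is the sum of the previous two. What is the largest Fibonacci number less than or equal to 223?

144

144 ≤ 223 < 233, so the largest Fibonacci number not exceeding 223 is 144.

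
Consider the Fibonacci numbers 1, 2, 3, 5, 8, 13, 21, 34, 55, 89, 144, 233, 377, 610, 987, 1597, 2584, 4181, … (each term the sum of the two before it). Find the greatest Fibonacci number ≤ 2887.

2584 ≤ 2887 < 4181, so the largest Fibonacci number not exceeding 2887 is 2584.

2584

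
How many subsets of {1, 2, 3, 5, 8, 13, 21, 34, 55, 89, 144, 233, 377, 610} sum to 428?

9

Starting from the Zeckendorf form and repeatedly splitting a term F_k into F_{k−1} + F_{k−2} (when neither is already used) reaches every representation.
428 = 377+34+13+3+1 = 377+34+8+5+3+1 = 233+144+34+13+3+1 = 377+21+13+8+5+3+1 = 233+144+34+8+5+3+1 = … (4 more), for 9 in all.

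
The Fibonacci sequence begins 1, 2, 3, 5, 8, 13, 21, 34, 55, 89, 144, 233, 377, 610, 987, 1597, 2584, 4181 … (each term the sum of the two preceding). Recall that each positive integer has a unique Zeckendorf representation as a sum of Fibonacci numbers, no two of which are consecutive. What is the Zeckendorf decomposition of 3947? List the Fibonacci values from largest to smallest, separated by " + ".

2584 + 987 + 233 + 89 + 34 + 13 + 5 + 2

Repeatedly subtract the largest Fibonacci number that fits:
2584 ≤ 3947 < 4181, so take 2584; remainder 1363
987 ≤ 1363 < 1597, so take 987; remainder 376
233 ≤ 376 < 377, so take 233; remainder 143
89 ≤ 143 < 144, so take 89; remainder 54
34 ≤ 54 < 55, so take 34; remainder 20
13 ≤ 20 < 21, so take 13; remainder 7
5 ≤ 7 < 8, so take 5; remainder 2
2 ≤ 2 < 3, so take 2; remainder 0
So 3947 = 2584 + 987 + 233 + 89 + 34 + 13 + 5 + 2, with no two terms consecutive in the sequence.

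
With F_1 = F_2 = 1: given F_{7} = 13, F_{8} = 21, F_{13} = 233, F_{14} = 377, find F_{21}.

By the addition formula F_{m+n} = F_m F_{n+1} + F_{m−1} F_n with m=8, n=13: F_{21} = 21·377 + 13·233 = 7917 + 3029 = 10946.

10946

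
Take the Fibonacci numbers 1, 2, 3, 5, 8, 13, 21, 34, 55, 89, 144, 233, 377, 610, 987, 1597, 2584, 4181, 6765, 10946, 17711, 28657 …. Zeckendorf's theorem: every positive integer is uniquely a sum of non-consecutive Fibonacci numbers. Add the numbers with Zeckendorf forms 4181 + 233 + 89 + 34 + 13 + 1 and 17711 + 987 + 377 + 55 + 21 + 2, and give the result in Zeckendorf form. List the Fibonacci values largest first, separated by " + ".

The two numbers are 4551 and 19153, so their sum is 23704.
Greedy algorithm:
23704: greatest Fibonacci not exceeding it is 17711, leaving 5993
5993: greatest Fibonacci not exceeding it is 4181, leaving 1812
1812: greatest Fibonacci not exceeding it is 1597, leaving 215
215: greatest Fibonacci not exceeding it is 144, leaving 71
71: greatest Fibonacci not exceeding it is 55, leaving 16
16: greatest Fibonacci not exceeding it is 13, leaving 3
3: greatest Fibonacci not exceeding it is 3, leaving 0

17711 + 4181 + 1597 + 144 + 55 + 13 + 3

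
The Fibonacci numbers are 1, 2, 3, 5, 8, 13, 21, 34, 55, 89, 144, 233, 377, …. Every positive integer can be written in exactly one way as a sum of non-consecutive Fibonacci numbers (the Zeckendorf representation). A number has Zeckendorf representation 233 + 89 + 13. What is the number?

233 + 89 + 13 = 335.

335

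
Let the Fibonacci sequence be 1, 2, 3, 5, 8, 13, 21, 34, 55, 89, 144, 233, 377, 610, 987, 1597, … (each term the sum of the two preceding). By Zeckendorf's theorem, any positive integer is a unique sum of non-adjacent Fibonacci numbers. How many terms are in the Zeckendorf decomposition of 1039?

4

Greedily peel off the largest Fibonacci term at each step:
take 987 (≤ 1039); 1039 − 987 = 52
take 34 (≤ 52); 52 − 34 = 18
take 13 (≤ 18); 18 − 13 = 5
take 5 (≤ 5); 5 − 5 = 0
1039 = 987 + 34 + 13 + 5, which has 4 terms.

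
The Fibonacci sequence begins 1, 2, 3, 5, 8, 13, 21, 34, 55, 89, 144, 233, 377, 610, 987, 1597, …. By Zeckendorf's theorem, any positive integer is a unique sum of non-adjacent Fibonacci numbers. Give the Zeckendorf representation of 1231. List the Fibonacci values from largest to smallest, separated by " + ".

987 + 233 + 8 + 3

1231: greatest Fibonacci not exceeding it is 987, leaving 244
244: greatest Fibonacci not exceeding it is 233, leaving 11
11: greatest Fibonacci not exceeding it is 8, leaving 3
3: greatest Fibonacci not exceeding it is 3, leaving 0
So 1231 = 987 + 233 + 8 + 3, with no two terms consecutive in the sequence.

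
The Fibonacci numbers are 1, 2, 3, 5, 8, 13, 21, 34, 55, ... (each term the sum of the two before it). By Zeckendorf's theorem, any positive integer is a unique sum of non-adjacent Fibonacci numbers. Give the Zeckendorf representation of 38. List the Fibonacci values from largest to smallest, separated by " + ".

34 + 3 + 1

Repeatedly subtract the largest Fibonacci number that fits:
34 ≤ 38 < 55, so take 34; remainder 4
3 ≤ 4 < 5, so take 3; remainder 1
1 ≤ 1 < 2, so take 1; remainder 0
So 38 = 34 + 3 + 1, with no two terms consecutive in the sequence.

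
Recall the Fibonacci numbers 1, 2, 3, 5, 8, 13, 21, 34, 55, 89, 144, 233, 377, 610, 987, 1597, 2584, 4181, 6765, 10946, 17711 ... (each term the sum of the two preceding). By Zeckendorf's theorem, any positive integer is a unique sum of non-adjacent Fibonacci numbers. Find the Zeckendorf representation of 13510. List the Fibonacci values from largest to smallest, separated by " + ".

Greedily peel off the largest Fibonacci term at each step:
13510 − 10946 = 2564
2564 − 1597 = 967
967 − 610 = 357
357 − 233 = 124
124 − 89 = 35
35 − 34 = 1
1 − 1 = 0
So 13510 = 10946 + 1597 + 610 + 233 + 89 + 34 + 1, with no two terms consecutive in the sequence.

10946 + 1597 + 610 + 233 + 89 + 34 + 1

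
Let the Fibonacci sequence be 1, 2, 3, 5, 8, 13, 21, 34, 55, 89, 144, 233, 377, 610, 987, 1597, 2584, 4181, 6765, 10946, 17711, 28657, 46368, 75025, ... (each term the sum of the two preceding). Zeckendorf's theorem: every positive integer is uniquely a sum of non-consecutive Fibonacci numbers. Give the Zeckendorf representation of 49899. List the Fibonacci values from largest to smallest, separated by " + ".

Repeatedly subtract the largest Fibonacci number that fits:
subtract 46368 from 49899: 3531 remains
subtract 2584 from 3531: 947 remains
subtract 610 from 947: 337 remains
subtract 233 from 337: 104 remains
subtract 89 from 104: 15 remains
subtract 13 from 15: 2 remains
subtract 2 from 2: 0 remains
So 49899 = 46368 + 2584 + 610 + 233 + 89 + 13 + 2, with no two terms consecutive in the sequence.

46368 + 2584 + 610 + 233 + 89 + 13 + 2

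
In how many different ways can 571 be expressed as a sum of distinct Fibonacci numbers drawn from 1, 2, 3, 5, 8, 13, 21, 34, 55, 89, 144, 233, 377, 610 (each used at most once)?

Starting from the Zeckendorf form and repeatedly splitting a term F_k into F_{k−1} + F_{k−2} (when neither is already used) reaches every representation.
571 = 377+144+34+13+3 = 377+144+34+13+2+1 = 377+144+34+8+5+3 = … (15 more), for 18 in all.

18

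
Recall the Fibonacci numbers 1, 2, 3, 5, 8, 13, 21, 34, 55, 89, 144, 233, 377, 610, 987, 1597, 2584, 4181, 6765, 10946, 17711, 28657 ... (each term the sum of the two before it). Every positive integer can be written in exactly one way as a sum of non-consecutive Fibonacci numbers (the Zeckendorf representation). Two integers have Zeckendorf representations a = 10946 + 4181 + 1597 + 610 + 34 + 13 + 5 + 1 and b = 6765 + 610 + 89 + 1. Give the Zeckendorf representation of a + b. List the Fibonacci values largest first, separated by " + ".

17711 + 6765 + 233 + 89 + 34 + 13 + 5 + 2

The two numbers are 17387 and 7465, so their sum is 24852.
Greedily peel off the largest Fibonacci term at each step:
24852: greatest Fibonacci not exceeding it is 17711, leaving 7141
7141: greatest Fibonacci not exceeding it is 6765, leaving 376
376: greatest Fibonacci not exceeding it is 233, leaving 143
143: greatest Fibonacci not exceeding it is 89, leaving 54
54: greatest Fibonacci not exceeding it is 34, leaving 20
20: greatest Fibonacci not exceeding it is 13, leaving 7
7: greatest Fibonacci not exceeding it is 5, leaving 2
2: greatest Fibonacci not exceeding it is 2, leaving 0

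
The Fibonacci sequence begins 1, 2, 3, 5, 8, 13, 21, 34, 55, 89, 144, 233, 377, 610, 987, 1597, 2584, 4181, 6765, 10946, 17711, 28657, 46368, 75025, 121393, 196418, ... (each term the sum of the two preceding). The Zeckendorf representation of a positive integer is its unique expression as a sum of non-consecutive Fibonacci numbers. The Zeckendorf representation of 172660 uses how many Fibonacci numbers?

8

121393 ≤ 172660 < 196418, so take 121393; remainder 51267
46368 ≤ 51267 < 75025, so take 46368; remainder 4899
4181 ≤ 4899 < 6765, so take 4181; remainder 718
610 ≤ 718 < 987, so take 610; remainder 108
89 ≤ 108 < 144, so take 89; remainder 19
13 ≤ 19 < 21, so take 13; remainder 6
5 ≤ 6 < 8, so take 5; remainder 1
1 ≤ 1 < 2, so take 1; remainder 0
172660 = 121393 + 46368 + 4181 + 610 + 89 + 13 + 5 + 1, which has 8 terms.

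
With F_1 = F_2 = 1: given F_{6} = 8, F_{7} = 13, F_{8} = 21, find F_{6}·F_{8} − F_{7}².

8·21 − 13² = 168 − 169 = -1. (Cassini's identity: F_{k−1}F_{k+1} − F_k² = (−1)^k.)

-1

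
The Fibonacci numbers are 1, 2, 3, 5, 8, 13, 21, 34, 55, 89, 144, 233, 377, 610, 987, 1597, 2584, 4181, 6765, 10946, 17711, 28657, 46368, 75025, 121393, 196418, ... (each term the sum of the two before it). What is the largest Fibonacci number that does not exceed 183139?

121393 ≤ 183139 < 196418, so the largest Fibonacci number not exceeding 183139 is 121393.

121393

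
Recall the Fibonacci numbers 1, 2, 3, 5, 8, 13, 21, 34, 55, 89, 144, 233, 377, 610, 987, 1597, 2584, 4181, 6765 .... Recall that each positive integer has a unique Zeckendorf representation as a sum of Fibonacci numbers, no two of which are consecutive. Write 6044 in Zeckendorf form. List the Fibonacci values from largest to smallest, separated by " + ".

4181 + 1597 + 233 + 21 + 8 + 3 + 1

Greedy algorithm:
largest Fibonacci ≤ 6044 is 4181; 6044 − 4181 = 1863
largest Fibonacci ≤ 1863 is 1597; 1863 − 1597 = 266
largest Fibonacci ≤ 266 is 233; 266 − 233 = 33
largest Fibonacci ≤ 33 is 21; 33 − 21 = 12
largest Fibonacci ≤ 12 is 8; 12 − 8 = 4
largest Fibonacci ≤ 4 is 3; 4 − 3 = 1
largest Fibonacci ≤ 1 is 1; 1 − 1 = 0
So 6044 = 4181 + 1597 + 233 + 21 + 8 + 3 + 1, with no two terms consecutive in the sequence.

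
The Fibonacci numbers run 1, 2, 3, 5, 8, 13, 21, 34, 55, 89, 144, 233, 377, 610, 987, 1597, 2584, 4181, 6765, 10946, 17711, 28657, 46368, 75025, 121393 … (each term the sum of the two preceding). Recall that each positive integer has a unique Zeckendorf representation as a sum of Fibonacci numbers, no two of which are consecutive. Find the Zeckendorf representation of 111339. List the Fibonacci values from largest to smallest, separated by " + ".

Greedy algorithm:
75025 ≤ 111339 < 121393, so take 75025; remainder 36314
28657 ≤ 36314 < 46368, so take 28657; remainder 7657
6765 ≤ 7657 < 10946, so take 6765; remainder 892
610 ≤ 892 < 987, so take 610; remainder 282
233 ≤ 282 < 377, so take 233; remainder 49
34 ≤ 49 < 55, so take 34; remainder 15
13 ≤ 15 < 21, so take 13; remainder 2
2 ≤ 2 < 3, so take 2; remainder 0
So 111339 = 75025 + 28657 + 6765 + 610 + 233 + 34 + 13 + 2, with no two terms consecutive in the sequence.

75025 + 28657 + 6765 + 610 + 233 + 34 + 13 + 2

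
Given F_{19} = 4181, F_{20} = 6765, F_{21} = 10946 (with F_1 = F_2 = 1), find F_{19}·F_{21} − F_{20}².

4181·10946 − 6765² = 45765226 − 45765225 = 1. (Cassini's identity: F_{k−1}F_{k+1} − F_k² = (−1)^k.)

1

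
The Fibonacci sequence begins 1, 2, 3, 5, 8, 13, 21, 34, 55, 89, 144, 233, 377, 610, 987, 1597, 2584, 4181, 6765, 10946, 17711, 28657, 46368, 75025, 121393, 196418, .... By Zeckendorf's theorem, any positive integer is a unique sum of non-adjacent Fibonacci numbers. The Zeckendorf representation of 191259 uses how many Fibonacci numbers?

Greedy algorithm:
191259: greatest Fibonacci not exceeding it is 121393, leaving 69866
69866: greatest Fibonacci not exceeding it is 46368, leaving 23498
23498: greatest Fibonacci not exceeding it is 17711, leaving 5787
5787: greatest Fibonacci not exceeding it is 4181, leaving 1606
1606: greatest Fibonacci not exceeding it is 1597, leaving 9
9: greatest Fibonacci not exceeding it is 8, leaving 1
1: greatest Fibonacci not exceeding it is 1, leaving 0
191259 = 121393 + 46368 + 17711 + 4181 + 1597 + 8 + 1, which has 7 terms.

7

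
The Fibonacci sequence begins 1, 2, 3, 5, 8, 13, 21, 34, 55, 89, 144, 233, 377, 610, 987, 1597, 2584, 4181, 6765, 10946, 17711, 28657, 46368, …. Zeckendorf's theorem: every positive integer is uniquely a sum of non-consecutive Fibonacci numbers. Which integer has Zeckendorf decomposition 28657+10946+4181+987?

44771

28657+10946+4181+987 = 44771.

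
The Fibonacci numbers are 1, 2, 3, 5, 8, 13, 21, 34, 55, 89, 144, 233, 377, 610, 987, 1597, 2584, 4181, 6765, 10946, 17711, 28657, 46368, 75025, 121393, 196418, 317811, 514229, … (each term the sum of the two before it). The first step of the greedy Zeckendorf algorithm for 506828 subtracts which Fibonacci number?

317811

317811 ≤ 506828 < 514229, so the largest Fibonacci number not exceeding 506828 is 317811.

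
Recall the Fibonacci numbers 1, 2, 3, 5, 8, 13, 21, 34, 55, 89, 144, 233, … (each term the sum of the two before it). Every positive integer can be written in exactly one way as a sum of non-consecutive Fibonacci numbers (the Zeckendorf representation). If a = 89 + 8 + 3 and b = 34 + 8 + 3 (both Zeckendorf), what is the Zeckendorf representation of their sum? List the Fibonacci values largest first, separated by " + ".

144 + 1

The two numbers are 100 and 45, so their sum is 145.
largest Fibonacci ≤ 145 is 144; 145 − 144 = 1
largest Fibonacci ≤ 1 is 1; 1 − 1 = 0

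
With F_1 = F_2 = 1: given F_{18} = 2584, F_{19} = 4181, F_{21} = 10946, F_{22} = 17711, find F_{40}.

102334155

By the addition formula F_{m+n} = F_m F_{n+1} + F_{m−1} F_n with m=22, n=18: F_{40} = 17711·4181 + 10946·2584 = 74049691 + 28284464 = 102334155.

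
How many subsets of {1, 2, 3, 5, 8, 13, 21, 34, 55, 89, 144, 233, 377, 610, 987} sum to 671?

18

Each representation comes from the Zeckendorf form by replacing some F_k with F_{k−1} + F_{k−2} where possible.
671 = 610+55+5+1 = 610+55+3+2+1 = 610+34+21+5+1 = 377+233+55+5+1 = 610+34+21+3+2+1 = … (13 more), for 18 in all.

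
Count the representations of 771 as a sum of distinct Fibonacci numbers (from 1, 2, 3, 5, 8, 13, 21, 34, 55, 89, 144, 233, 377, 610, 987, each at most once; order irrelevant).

771 = 610+144+13+3+1 = 610+144+8+5+3+1 = 610+89+55+13+3+1 = 377+233+144+13+3+1 = … (8 more), for 12 in all.

12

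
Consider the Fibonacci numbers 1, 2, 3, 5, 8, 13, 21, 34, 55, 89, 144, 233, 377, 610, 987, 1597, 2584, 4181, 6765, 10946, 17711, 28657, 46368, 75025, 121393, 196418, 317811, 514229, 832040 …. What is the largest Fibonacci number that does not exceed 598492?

514229 ≤ 598492 < 832040, so the largest Fibonacci number not exceeding 598492 is 514229.

514229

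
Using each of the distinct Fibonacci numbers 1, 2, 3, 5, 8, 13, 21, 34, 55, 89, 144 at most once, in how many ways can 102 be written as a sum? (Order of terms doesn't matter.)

102 = 89+13 = 89+8+5 = 55+34+13 = 89+8+3+2 = … (4 more), for 8 in all.

8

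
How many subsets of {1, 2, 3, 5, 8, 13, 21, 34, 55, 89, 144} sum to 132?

Each representation comes from the Zeckendorf form by replacing some F_k with F_{k−1} + F_{k−2} where possible.
132 = 89+34+8+1 = 89+34+5+3+1 = 89+21+13+8+1 = … (3 more), for 6 in all.

6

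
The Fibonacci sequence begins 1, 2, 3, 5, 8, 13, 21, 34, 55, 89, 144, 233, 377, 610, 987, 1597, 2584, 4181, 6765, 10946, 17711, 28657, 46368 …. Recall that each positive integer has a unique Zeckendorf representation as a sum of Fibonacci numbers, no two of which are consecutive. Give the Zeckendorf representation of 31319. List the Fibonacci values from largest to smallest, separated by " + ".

28657 + 2584 + 55 + 21 + 2

Repeatedly subtract the largest Fibonacci number that fits:
take 28657 (≤ 31319); 31319 − 28657 = 2662
take 2584 (≤ 2662); 2662 − 2584 = 78
take 55 (≤ 78); 78 − 55 = 23
take 21 (≤ 23); 23 − 21 = 2
take 2 (≤ 2); 2 − 2 = 0
So 31319 = 28657 + 2584 + 55 + 21 + 2, with no two terms consecutive in the sequence.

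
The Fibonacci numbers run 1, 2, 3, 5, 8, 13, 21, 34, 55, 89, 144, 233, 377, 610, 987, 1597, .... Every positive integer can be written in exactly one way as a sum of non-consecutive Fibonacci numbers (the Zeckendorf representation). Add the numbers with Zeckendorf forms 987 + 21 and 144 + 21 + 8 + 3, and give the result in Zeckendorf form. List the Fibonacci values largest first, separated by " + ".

987 + 144 + 34 + 13 + 5 + 1

The two numbers are 1008 and 176, so their sum is 1184.
Greedy algorithm:
1184: greatest Fibonacci not exceeding it is 987, leaving 197
197: greatest Fibonacci not exceeding it is 144, leaving 53
53: greatest Fibonacci not exceeding it is 34, leaving 19
19: greatest Fibonacci not exceeding it is 13, leaving 6
6: greatest Fibonacci not exceeding it is 5, leaving 1
1: greatest Fibonacci not exceeding it is 1, leaving 0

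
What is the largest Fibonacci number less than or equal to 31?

21 ≤ 31 < 34, so the largest Fibonacci number not exceeding 31 is 21.

21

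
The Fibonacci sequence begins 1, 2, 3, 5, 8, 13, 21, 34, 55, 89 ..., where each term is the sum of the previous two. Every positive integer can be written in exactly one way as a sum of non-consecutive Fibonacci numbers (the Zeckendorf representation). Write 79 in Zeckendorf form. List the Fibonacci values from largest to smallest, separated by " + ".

79 − 55 = 24
24 − 21 = 3
3 − 3 = 0
So 79 = 55 + 21 + 3, with no two terms consecutive in the sequence.

55 + 21 + 3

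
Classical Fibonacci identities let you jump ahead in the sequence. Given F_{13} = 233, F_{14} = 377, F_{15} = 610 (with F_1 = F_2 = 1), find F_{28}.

By the addition formula F_{m+n} = F_m F_{n+1} + F_{m−1} F_n with m=15, n=13: F_{28} = 610·377 + 377·233 = 229970 + 87841 = 317811.

317811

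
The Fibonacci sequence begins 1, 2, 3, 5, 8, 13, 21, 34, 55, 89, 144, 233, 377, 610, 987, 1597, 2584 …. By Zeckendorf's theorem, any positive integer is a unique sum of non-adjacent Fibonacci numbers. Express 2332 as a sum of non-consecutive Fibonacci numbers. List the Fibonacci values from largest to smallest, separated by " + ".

1597 + 610 + 89 + 34 + 2

2332 − 1597 = 735
735 − 610 = 125
125 − 89 = 36
36 − 34 = 2
2 − 2 = 0
So 2332 = 1597 + 610 + 89 + 34 + 2, with no two terms consecutive in the sequence.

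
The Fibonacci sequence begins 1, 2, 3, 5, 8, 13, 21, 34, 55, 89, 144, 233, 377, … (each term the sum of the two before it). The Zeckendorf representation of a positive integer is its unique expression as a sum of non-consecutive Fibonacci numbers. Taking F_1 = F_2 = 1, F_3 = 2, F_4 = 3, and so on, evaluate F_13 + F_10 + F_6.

296

F_13 + F_10 + F_6 = 233 + 55 + 8 = 296.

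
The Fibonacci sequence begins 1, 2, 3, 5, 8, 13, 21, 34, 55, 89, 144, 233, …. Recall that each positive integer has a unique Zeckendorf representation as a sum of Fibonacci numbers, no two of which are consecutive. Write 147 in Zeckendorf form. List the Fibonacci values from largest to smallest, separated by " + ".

144 + 3

take 144 (≤ 147); 147 − 144 = 3
take 3 (≤ 3); 3 − 3 = 0
So 147 = 144 + 3, with no two terms consecutive in the sequence.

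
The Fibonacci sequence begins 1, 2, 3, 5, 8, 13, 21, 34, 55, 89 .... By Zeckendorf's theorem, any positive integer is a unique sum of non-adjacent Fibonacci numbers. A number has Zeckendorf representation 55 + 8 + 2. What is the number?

55 + 8 + 2 = 65.

65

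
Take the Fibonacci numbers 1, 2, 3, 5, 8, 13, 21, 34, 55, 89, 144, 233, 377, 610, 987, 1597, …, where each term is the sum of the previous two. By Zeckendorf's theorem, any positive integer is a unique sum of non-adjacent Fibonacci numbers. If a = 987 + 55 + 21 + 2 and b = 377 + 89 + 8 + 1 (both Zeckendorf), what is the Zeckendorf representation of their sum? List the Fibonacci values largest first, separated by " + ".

987 + 377 + 144 + 21 + 8 + 3

The two numbers are 1065 and 475, so their sum is 1540.
Greedily peel off the largest Fibonacci term at each step:
1540 − 987 = 553
553 − 377 = 176
176 − 144 = 32
32 − 21 = 11
11 − 8 = 3
3 − 3 = 0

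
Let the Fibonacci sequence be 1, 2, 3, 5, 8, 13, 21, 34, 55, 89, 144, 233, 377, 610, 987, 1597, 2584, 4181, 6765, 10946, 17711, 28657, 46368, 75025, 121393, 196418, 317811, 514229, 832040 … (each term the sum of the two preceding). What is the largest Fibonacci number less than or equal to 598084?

514229

514229 ≤ 598084 < 832040, so the largest Fibonacci number not exceeding 598084 is 514229.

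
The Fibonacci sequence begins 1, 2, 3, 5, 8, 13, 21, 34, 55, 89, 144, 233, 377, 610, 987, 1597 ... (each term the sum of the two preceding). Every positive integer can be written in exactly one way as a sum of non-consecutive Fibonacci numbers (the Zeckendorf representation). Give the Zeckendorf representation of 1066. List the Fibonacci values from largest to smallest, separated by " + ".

Greedy algorithm:
subtract 987 from 1066: 79 remains
subtract 55 from 79: 24 remains
subtract 21 from 24: 3 remains
subtract 3 from 3: 0 remains
So 1066 = 987 + 55 + 21 + 3, with no two terms consecutive in the sequence.

987 + 55 + 21 + 3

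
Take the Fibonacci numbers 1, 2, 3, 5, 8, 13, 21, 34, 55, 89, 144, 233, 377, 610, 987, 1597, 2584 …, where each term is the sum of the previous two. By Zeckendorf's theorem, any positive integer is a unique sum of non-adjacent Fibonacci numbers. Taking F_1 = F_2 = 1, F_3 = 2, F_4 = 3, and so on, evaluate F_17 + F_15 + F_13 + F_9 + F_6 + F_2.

F_17 + F_15 + F_13 + F_9 + F_6 + F_2 = 1597 + 610 + 233 + 34 + 8 + 1 = 2483.

2483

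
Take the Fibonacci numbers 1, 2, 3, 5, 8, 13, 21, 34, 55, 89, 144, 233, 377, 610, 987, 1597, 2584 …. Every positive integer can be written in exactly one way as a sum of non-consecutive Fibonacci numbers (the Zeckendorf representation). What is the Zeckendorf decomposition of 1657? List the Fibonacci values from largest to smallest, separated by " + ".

1597 + 55 + 5

take 1597 (≤ 1657); 1657 − 1597 = 60
take 55 (≤ 60); 60 − 55 = 5
take 5 (≤ 5); 5 − 5 = 0
So 1657 = 1597 + 55 + 5, with no two terms consecutive in the sequence.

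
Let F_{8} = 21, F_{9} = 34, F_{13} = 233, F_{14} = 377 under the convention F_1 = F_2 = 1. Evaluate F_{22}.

By the addition formula F_{m+n} = F_m F_{n+1} + F_{m−1} F_n with m=14, n=8: F_{22} = 377·34 + 233·21 = 12818 + 4893 = 17711.

17711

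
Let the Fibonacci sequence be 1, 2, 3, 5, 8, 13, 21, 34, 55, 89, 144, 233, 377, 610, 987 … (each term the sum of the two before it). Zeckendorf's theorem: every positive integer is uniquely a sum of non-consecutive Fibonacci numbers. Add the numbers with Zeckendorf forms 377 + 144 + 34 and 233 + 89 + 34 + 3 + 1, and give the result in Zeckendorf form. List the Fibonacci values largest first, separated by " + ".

610 + 233 + 55 + 13 + 3 + 1

The two numbers are 555 and 360, so their sum is 915.
subtract 610 from 915: 305 remains
subtract 233 from 305: 72 remains
subtract 55 from 72: 17 remains
subtract 13 from 17: 4 remains
subtract 3 from 4: 1 remains
subtract 1 from 1: 0 remains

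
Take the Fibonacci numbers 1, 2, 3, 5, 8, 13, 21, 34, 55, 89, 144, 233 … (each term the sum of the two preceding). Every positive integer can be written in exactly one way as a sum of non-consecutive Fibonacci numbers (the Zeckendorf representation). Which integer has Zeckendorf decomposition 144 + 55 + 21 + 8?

228

144 + 55 + 21 + 8 = 228.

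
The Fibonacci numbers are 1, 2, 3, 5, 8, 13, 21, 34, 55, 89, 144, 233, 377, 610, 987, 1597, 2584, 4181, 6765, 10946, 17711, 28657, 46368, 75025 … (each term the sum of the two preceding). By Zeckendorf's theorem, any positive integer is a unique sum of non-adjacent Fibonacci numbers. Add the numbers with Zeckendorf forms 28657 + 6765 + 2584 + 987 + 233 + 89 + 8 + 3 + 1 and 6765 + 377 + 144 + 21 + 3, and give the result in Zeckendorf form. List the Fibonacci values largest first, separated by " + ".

The two numbers are 39327 and 7310, so their sum is 46637.
46637 − 46368 = 269
269 − 233 = 36
36 − 34 = 2
2 − 2 = 0

46368 + 233 + 34 + 2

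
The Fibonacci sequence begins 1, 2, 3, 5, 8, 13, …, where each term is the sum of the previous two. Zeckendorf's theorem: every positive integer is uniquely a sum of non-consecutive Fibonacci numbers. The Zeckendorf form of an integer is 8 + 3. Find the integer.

8 + 3 = 11.

11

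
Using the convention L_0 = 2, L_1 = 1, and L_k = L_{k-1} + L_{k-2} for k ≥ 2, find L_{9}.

Iterating the recurrence up to L_{5} = 11 and L_{4} = 7:
L_{6} = L_{5} + L_{4} = 11 + 7 = 18
L_{7} = L_{6} + L_{5} = 18 + 11 = 29
L_{8} = L_{7} + L_{6} = 29 + 18 = 47
L_{9} = L_{8} + L_{7} = 47 + 29 = 76

76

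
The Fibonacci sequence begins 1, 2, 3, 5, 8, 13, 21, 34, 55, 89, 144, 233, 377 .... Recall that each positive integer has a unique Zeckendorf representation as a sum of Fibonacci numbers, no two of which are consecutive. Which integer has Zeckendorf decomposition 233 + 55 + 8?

233 + 55 + 8 = 296.

296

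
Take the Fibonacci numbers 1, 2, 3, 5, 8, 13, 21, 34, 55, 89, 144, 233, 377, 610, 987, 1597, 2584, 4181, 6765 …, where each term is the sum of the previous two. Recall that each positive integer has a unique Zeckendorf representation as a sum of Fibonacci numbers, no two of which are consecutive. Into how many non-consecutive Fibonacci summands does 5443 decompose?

largest Fibonacci ≤ 5443 is 4181; 5443 − 4181 = 1262
largest Fibonacci ≤ 1262 is 987; 1262 − 987 = 275
largest Fibonacci ≤ 275 is 233; 275 − 233 = 42
largest Fibonacci ≤ 42 is 34; 42 − 34 = 8
largest Fibonacci ≤ 8 is 8; 8 − 8 = 0
5443 = 4181 + 987 + 233 + 34 + 8, which has 5 terms.

5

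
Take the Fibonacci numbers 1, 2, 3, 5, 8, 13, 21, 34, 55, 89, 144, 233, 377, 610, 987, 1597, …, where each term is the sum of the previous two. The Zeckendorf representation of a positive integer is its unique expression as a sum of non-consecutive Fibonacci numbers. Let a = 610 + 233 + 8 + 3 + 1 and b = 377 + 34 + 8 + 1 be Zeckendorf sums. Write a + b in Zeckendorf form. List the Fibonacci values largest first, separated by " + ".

The two numbers are 855 and 420, so their sum is 1275.
Repeatedly subtract the largest Fibonacci number that fits:
take 987 (≤ 1275); 1275 − 987 = 288
take 233 (≤ 288); 288 − 233 = 55
take 55 (≤ 55); 55 − 55 = 0

987 + 233 + 55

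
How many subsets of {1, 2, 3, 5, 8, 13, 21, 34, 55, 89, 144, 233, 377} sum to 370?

9

Starting from the Zeckendorf form and repeatedly splitting a term F_k into F_{k−1} + F_{k−2} (when neither is already used) reaches every representation.
370 = 233+89+34+13+1 = 233+89+34+8+5+1 = 233+89+34+8+3+2+1 = 233+89+21+13+8+5+1 = 233+89+21+13+8+3+2+1 = … (4 more), for 9 in all.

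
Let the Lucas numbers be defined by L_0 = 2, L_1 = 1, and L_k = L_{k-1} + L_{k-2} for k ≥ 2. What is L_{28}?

710647

Iterating the recurrence up to L_{23} = 64079 and L_{22} = 39603:
L_{24} = L_{23} + L_{22} = 64079 + 39603 = 103682
L_{25} = L_{24} + L_{23} = 103682 + 64079 = 167761
L_{26} = L_{25} + L_{24} = 167761 + 103682 = 271443
L_{27} = L_{26} + L_{25} = 271443 + 167761 = 439204
L_{28} = L_{27} + L_{26} = 439204 + 271443 = 710647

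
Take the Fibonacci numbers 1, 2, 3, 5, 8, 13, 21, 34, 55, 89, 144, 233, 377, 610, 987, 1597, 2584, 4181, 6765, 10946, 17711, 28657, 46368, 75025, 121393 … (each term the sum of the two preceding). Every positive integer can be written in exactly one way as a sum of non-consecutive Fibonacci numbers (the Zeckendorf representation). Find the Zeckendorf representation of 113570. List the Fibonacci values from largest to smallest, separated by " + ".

75025 + 28657 + 6765 + 2584 + 377 + 144 + 13 + 5

113570: greatest Fibonacci not exceeding it is 75025, leaving 38545
38545: greatest Fibonacci not exceeding it is 28657, leaving 9888
9888: greatest Fibonacci not exceeding it is 6765, leaving 3123
3123: greatest Fibonacci not exceeding it is 2584, leaving 539
539: greatest Fibonacci not exceeding it is 377, leaving 162
162: greatest Fibonacci not exceeding it is 144, leaving 18
18: greatest Fibonacci not exceeding it is 13, leaving 5
5: greatest Fibonacci not exceeding it is 5, leaving 0
So 113570 = 75025 + 28657 + 6765 + 2584 + 377 + 144 + 13 + 5, with no two terms consecutive in the sequence.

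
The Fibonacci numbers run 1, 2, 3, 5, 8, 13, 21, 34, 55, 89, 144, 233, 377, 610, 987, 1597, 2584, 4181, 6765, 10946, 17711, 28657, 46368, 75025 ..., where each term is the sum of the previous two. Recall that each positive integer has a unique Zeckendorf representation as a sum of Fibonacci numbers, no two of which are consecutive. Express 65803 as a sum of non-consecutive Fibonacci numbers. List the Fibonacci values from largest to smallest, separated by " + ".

Repeatedly subtract the largest Fibonacci number that fits:
65803: greatest Fibonacci not exceeding it is 46368, leaving 19435
19435: greatest Fibonacci not exceeding it is 17711, leaving 1724
1724: greatest Fibonacci not exceeding it is 1597, leaving 127
127: greatest Fibonacci not exceeding it is 89, leaving 38
38: greatest Fibonacci not exceeding it is 34, leaving 4
4: greatest Fibonacci not exceeding it is 3, leaving 1
1: greatest Fibonacci not exceeding it is 1, leaving 0
So 65803 = 46368 + 17711 + 1597 + 89 + 34 + 3 + 1, with no two terms consecutive in the sequence.

46368 + 17711 + 1597 + 89 + 34 + 3 + 1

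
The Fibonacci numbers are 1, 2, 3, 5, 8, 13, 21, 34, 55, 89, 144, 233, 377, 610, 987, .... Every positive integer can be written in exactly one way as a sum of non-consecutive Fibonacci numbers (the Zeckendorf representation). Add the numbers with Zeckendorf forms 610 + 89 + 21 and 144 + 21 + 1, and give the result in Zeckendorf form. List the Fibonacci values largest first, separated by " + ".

The two numbers are 720 and 166, so their sum is 886.
Greedily peel off the largest Fibonacci term at each step:
largest Fibonacci ≤ 886 is 610; 886 − 610 = 276
largest Fibonacci ≤ 276 is 233; 276 − 233 = 43
largest Fibonacci ≤ 43 is 34; 43 − 34 = 9
largest Fibonacci ≤ 9 is 8; 9 − 8 = 1
largest Fibonacci ≤ 1 is 1; 1 − 1 = 0

610 + 233 + 34 + 8 + 1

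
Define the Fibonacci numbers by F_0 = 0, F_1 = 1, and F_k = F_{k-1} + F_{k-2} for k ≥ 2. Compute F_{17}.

Iterating the recurrence up to F_{11} = 89 and F_{10} = 55:
F_{12} = F_{11} + F_{10} = 89 + 55 = 144
F_{13} = F_{12} + F_{11} = 144 + 89 = 233
F_{14} = F_{13} + F_{12} = 233 + 144 = 377
F_{15} = F_{14} + F_{13} = 377 + 233 = 610
F_{16} = F_{15} + F_{14} = 610 + 377 = 987
F_{17} = F_{16} + F_{15} = 987 + 610 = 1597

1597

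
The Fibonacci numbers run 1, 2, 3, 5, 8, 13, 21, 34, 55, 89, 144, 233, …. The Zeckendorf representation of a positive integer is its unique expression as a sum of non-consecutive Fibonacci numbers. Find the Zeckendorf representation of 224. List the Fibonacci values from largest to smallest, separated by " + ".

largest Fibonacci ≤ 224 is 144; 224 − 144 = 80
largest Fibonacci ≤ 80 is 55; 80 − 55 = 25
largest Fibonacci ≤ 25 is 21; 25 − 21 = 4
largest Fibonacci ≤ 4 is 3; 4 − 3 = 1
largest Fibonacci ≤ 1 is 1; 1 − 1 = 0
So 224 = 144 + 55 + 21 + 3 + 1, with no two terms consecutive in the sequence.

144 + 55 + 21 + 3 + 1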